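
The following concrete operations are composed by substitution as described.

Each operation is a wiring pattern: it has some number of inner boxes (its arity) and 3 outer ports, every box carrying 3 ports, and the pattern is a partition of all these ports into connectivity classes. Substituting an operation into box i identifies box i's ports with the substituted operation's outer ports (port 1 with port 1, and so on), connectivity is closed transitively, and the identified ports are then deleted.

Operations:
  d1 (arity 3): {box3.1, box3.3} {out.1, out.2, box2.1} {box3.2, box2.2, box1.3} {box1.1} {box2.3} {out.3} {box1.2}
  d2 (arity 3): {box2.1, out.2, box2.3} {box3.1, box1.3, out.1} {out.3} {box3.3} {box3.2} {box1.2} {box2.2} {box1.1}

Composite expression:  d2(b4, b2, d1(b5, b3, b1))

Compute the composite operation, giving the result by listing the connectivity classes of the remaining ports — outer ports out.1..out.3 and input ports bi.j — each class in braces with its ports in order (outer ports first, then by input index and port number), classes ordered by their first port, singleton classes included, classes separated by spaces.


Substituting into d2 glues patterns; closure does the rest.
composing d1 on (b5, b3, b1), with out.j its own outer ports: {out.1, out.2, b3.1} {out.3} {b1.1, b1.3} {b1.2, b3.2, b5.3} {b3.3} {b5.1} {b5.2}
composing d2 on (b4, b2, b5, b3, b1), with out.j its own outer ports: {out.1, b3.1, b4.3} {out.2, b2.1, b2.3} {out.3} {b1.1, b1.3} {b1.2, b3.2, b5.3} {b2.2} {b3.3} {b4.1} {b4.2} {b5.1} {b5.2}

{out.1, b3.1, b4.3} {out.2, b2.1, b2.3} {out.3} {b1.1, b1.3} {b1.2, b3.2, b5.3} {b2.2} {b3.3} {b4.1} {b4.2} {b5.1} {b5.2}


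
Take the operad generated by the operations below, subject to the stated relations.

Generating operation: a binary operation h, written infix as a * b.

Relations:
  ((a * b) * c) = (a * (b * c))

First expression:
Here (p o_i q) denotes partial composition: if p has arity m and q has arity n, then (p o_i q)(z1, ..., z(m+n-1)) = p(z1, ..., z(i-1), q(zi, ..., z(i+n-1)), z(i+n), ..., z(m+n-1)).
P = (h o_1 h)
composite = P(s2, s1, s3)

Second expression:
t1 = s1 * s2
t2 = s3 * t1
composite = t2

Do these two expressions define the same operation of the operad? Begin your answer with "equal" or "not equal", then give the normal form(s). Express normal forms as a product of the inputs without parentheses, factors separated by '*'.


not equal; first: s2 * s1 * s3; second: s3 * s1 * s2

The first expression reduces to s2 * s1 * s3
The second expression reduces to s3 * s1 * s2
Distinct normal forms: not equal.


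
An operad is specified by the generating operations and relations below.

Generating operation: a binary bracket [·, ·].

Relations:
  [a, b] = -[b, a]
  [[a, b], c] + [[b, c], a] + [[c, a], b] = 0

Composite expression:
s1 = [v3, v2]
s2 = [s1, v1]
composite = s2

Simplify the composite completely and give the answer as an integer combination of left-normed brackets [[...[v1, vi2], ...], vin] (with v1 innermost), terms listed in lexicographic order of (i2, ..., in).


[[v1, v2], v3] - [[v1, v3], v2]

Left-normed coefficients sit on the v1-initial expansion words.
Composite bracket: [[v3, v2], v1]
The bracket unfolds into 4 signed words via [a, b] = ab - ba (2^2 = 4).
Coefficients come from the v1-initial words:
  word v1v2v3 has sign +1, contributing +[[v1, v2], v3]
  word v1v3v2 has sign -1, contributing -[[v1, v3], v2]


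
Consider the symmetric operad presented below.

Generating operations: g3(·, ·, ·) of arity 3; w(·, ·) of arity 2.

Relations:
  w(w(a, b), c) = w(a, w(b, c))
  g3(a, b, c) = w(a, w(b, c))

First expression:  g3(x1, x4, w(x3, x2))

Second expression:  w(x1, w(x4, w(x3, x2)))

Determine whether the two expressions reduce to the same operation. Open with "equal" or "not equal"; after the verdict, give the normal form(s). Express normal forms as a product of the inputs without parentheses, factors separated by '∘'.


The first expression reduces to x1 ∘ x4 ∘ x3 ∘ x2
The second expression reduces to x1 ∘ x4 ∘ x3 ∘ x2
One common form — equal.

equal — both sides give x1 ∘ x4 ∘ x3 ∘ x2


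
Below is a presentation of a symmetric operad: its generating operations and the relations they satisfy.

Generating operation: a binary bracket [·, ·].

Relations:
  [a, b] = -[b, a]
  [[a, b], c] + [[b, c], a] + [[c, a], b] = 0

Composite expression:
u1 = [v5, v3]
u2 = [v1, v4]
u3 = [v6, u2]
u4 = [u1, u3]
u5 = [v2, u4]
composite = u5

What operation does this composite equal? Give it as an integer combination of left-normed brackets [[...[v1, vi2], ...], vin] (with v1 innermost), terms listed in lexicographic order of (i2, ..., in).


[[[[[v1, v4], v6], v3], v5], v2] - [[[[[v1, v4], v6], v5], v3], v2]


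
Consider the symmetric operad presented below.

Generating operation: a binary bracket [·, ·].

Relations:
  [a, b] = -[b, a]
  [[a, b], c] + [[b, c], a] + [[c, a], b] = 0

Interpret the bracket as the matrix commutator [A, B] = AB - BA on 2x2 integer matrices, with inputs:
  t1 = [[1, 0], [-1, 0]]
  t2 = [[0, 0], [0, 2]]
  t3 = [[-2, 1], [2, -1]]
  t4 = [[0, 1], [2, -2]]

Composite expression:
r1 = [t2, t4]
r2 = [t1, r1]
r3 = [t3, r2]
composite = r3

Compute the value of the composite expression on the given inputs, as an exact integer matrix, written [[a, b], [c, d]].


[t2, t4] = [[0, -2], [4, 0]]
[t1, [t2, t4]] = [[-2, -2], [-4, 2]]
[t3, [t1, [t2, t4]]] = [[0, 6], [-12, 0]]

[[0, 6], [-12, 0]]


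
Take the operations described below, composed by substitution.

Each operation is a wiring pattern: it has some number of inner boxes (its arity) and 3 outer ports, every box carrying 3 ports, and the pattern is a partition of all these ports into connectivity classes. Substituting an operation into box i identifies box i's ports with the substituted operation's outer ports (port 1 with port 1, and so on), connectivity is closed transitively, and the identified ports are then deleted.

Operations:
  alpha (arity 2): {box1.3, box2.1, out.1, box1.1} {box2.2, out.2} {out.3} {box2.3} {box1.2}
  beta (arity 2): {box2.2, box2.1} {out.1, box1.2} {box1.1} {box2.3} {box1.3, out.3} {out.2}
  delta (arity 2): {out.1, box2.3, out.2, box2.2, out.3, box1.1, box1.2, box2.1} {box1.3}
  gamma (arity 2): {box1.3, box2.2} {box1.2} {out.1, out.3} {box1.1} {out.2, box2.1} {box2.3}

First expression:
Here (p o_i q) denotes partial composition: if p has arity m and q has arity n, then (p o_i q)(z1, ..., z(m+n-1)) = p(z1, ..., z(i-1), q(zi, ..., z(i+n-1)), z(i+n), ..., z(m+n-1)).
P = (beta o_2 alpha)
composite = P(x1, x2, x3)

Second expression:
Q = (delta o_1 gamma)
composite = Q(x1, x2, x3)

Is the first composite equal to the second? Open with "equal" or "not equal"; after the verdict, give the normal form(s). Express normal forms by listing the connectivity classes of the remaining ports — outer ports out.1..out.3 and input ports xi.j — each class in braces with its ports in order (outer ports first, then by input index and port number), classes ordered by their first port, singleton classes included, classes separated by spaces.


not equal — first {out.1, x1.2} {out.2} {out.3, x1.3} {x1.1} {x2.1, x2.3, x3.1, x3.2} {x2.2} {x3.3}, second {out.1, out.2, out.3, x2.1, x3.1, x3.2, x3.3} {x1.1} {x1.2} {x1.3, x2.2} {x2.3}


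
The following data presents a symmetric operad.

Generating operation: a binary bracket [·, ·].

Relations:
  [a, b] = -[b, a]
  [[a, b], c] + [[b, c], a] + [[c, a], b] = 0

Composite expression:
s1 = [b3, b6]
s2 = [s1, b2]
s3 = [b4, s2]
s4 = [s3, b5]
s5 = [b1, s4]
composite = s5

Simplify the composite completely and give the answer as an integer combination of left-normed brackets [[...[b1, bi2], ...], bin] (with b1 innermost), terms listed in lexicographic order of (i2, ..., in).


Expand each bracket as ab - ba; the b1-initial words give the coefficients.
Composite bracket: [b1, [[b4, [[b3, b6], b2]], b5]]
Each bracket splits as ab - ba, giving 32 signed words (2^5 = 32).
Collect the words opening with b1:
  sign of b1b2b3b6b4b5 is +1, so it contributes +[[[[[b1, b2], b3], b6], b4], b5]
  sign of b1b2b6b3b4b5 is -1, so it contributes -[[[[[b1, b2], b6], b3], b4], b5]
  sign of b1b3b6b2b4b5 is -1, so it contributes -[[[[[b1, b3], b6], b2], b4], b5]
  sign of b1b4b2b3b6b5 is -1, so it contributes -[[[[[b1, b4], b2], b3], b6], b5]
  sign of b1b4b2b6b3b5 is +1, so it contributes +[[[[[b1, b4], b2], b6], b3], b5]
  sign of b1b4b3b6b2b5 is +1, so it contributes +[[[[[b1, b4], b3], b6], b2], b5]
  sign of b1b4b6b3b2b5 is -1, so it contributes -[[[[[b1, b4], b6], b3], b2], b5]
  sign of b1b5b2b3b6b4 is -1, so it contributes -[[[[[b1, b5], b2], b3], b6], b4]
  sign of b1b5b2b6b3b4 is +1, so it contributes +[[[[[b1, b5], b2], b6], b3], b4]
  sign of b1b5b3b6b2b4 is +1, so it contributes +[[[[[b1, b5], b3], b6], b2], b4]
  sign of b1b5b4b2b3b6 is +1, so it contributes +[[[[[b1, b5], b4], b2], b3], b6]
  sign of b1b5b4b2b6b3 is -1, so it contributes -[[[[[b1, b5], b4], b2], b6], b3]
  sign of b1b5b4b3b6b2 is -1, so it contributes -[[[[[b1, b5], b4], b3], b6], b2]
  sign of b1b5b4b6b3b2 is +1, so it contributes +[[[[[b1, b5], b4], b6], b3], b2]
  sign of b1b5b6b3b2b4 is -1, so it contributes -[[[[[b1, b5], b6], b3], b2], b4]
  sign of b1b6b3b2b4b5 is +1, so it contributes +[[[[[b1, b6], b3], b2], b4], b5]

[[[[[b1, b2], b3], b6], b4], b5] - [[[[[b1, b2], b6], b3], b4], b5] - [[[[[b1, b3], b6], b2], b4], b5] - [[[[[b1, b4], b2], b3], b6], b5] + [[[[[b1, b4], b2], b6], b3], b5] + [[[[[b1, b4], b3], b6], b2], b5] - [[[[[b1, b4], b6], b3], b2], b5] - [[[[[b1, b5], b2], b3], b6], b4] + [[[[[b1, b5], b2], b6], b3], b4] + [[[[[b1, b5], b3], b6], b2], b4] + [[[[[b1, b5], b4], b2], b3], b6] - [[[[[b1, b5], b4], b2], b6], b3] - [[[[[b1, b5], b4], b3], b6], b2] + [[[[[b1, b5], b4], b6], b3], b2] - [[[[[b1, b5], b6], b3], b2], b4] + [[[[[b1, b6], b3], b2], b4], b5]


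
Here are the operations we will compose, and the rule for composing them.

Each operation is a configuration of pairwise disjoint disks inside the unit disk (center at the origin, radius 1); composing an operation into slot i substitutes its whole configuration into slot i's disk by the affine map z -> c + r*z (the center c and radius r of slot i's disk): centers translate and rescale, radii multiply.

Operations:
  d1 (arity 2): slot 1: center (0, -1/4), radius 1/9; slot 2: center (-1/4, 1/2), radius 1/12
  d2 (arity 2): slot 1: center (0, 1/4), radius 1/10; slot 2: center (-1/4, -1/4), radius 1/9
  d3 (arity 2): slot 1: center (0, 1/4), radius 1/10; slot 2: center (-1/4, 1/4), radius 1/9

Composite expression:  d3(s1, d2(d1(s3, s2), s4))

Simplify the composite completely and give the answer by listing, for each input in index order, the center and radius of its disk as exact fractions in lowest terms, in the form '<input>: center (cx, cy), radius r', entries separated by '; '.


s1: center (0, 1/4), radius 1/10; s2: center (-91/360, 17/60), radius 1/1080; s3: center (-1/4, 11/40), radius 1/810; s4: center (-5/18, 2/9), radius 1/81

Affine substitution under d3: radii multiply and s-centers shift.
for s1, the 1-step affine chain lands on center (0, 1/4), radius 1/10
for s3, the 3-step affine chain lands on center (-1/4, 11/40), radius 1/810
for s2, the 3-step affine chain lands on center (-91/360, 17/60), radius 1/1080
for s4, the 2-step affine chain lands on center (-5/18, 2/9), radius 1/81


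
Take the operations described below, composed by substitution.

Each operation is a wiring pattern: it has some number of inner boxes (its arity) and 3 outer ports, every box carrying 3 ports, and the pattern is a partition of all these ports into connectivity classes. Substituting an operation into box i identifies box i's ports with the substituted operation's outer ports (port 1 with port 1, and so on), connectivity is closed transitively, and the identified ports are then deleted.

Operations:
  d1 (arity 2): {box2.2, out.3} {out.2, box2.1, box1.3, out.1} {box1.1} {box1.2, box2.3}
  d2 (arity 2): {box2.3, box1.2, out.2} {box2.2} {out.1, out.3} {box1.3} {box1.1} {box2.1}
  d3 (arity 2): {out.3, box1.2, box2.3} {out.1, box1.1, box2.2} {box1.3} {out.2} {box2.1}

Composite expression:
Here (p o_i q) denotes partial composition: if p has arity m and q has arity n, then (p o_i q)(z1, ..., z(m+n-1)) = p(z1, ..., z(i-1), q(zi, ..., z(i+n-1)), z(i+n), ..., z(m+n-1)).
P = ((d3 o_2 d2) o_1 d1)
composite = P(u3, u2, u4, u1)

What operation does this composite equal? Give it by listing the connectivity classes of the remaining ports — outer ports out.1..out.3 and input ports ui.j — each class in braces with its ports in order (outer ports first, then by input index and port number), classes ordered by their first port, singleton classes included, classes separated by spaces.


{out.1, out.3, u1.3, u2.1, u3.3, u4.2} {out.2} {u1.1} {u1.2} {u2.2} {u2.3, u3.2} {u3.1} {u4.1} {u4.3}

Two ports join when wires chain via d3-identified ports.
d1 over (u3, u2) gives {out.1, out.2, u2.1, u3.3} {out.3, u2.2} {u2.3, u3.2} {u3.1}, out.j being that stage's outer ports
d2 over (u4, u1) gives {out.1, out.3} {out.2, u1.3, u4.2} {u1.1} {u1.2} {u4.1} {u4.3}, out.j being that stage's outer ports
d3 over (u3, u2, u4, u1) gives {out.1, out.3, u1.3, u2.1, u3.3, u4.2} {out.2} {u1.1} {u1.2} {u2.2} {u2.3, u3.2} {u3.1} {u4.1} {u4.3}, out.j being that stage's outer ports


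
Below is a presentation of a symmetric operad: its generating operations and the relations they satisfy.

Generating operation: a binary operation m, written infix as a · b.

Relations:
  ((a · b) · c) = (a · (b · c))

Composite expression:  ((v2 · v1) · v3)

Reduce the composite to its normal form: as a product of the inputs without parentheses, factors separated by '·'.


v2 · v1 · v3

Key point: m is associative — brackets drop, the v-order remains.
(v2 · v1) spells out as v2 · v1
((v2 · v1) · v3) spells out as v2 · v1 · v3


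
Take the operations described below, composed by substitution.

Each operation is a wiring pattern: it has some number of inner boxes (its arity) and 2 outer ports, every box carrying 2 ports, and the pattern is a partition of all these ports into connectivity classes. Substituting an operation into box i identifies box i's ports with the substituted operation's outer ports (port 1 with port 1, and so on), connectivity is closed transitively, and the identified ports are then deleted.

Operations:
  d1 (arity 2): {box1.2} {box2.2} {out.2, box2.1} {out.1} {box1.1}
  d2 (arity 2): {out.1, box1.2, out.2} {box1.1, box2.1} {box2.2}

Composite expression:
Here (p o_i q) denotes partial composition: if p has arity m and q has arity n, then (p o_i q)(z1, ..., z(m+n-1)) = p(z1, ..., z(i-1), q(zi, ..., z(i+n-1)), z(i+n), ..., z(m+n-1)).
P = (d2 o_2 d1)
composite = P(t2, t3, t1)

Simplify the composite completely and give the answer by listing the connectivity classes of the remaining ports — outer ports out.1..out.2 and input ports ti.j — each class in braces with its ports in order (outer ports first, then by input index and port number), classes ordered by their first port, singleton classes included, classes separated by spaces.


{out.1, out.2, t2.2} {t1.1} {t1.2} {t2.1} {t3.1} {t3.2}

Reachability decides: close wires over d2-identified ports.
composing d1 on (t3, t1), with out.j its own outer ports: {out.1} {out.2, t1.1} {t1.2} {t3.1} {t3.2}
composing d2 on (t2, t3, t1), with out.j its own outer ports: {out.1, out.2, t2.2} {t1.1} {t1.2} {t2.1} {t3.1} {t3.2}


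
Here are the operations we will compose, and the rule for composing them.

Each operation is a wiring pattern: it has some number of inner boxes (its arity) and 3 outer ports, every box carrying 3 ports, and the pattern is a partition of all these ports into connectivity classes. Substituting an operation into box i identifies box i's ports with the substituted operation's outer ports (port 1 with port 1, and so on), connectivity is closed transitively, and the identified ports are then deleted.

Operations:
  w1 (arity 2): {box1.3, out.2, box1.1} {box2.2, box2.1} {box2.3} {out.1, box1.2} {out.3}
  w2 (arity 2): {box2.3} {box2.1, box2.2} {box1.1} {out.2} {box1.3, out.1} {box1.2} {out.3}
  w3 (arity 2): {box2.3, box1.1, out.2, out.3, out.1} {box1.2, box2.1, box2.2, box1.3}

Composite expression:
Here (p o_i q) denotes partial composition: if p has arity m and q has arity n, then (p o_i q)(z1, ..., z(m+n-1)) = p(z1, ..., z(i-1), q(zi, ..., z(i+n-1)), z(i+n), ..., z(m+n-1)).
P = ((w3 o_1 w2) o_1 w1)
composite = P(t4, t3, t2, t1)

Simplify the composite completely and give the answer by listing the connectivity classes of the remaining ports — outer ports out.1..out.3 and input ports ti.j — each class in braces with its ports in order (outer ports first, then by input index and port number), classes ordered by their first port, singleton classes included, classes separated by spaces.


{out.1, out.2, out.3, t1.3} {t1.1, t1.2} {t2.1, t2.2} {t2.3} {t3.1, t3.2} {t3.3} {t4.1, t4.3} {t4.2}

Connectivity passes through glued w3-boundaries; trace each wire chain.
stage w1: inputs (t4, t3), connectivity {out.1, t4.2} {out.2, t4.1, t4.3} {out.3} {t3.1, t3.2} {t3.3}, out.j its boundary
stage w2: inputs (t4, t3, t2), connectivity {out.1} {out.2} {out.3} {t2.1, t2.2} {t2.3} {t3.1, t3.2} {t3.3} {t4.1, t4.3} {t4.2}, out.j its boundary
stage w3: inputs (t4, t3, t2, t1), connectivity {out.1, out.2, out.3, t1.3} {t1.1, t1.2} {t2.1, t2.2} {t2.3} {t3.1, t3.2} {t3.3} {t4.1, t4.3} {t4.2}, out.j its boundary


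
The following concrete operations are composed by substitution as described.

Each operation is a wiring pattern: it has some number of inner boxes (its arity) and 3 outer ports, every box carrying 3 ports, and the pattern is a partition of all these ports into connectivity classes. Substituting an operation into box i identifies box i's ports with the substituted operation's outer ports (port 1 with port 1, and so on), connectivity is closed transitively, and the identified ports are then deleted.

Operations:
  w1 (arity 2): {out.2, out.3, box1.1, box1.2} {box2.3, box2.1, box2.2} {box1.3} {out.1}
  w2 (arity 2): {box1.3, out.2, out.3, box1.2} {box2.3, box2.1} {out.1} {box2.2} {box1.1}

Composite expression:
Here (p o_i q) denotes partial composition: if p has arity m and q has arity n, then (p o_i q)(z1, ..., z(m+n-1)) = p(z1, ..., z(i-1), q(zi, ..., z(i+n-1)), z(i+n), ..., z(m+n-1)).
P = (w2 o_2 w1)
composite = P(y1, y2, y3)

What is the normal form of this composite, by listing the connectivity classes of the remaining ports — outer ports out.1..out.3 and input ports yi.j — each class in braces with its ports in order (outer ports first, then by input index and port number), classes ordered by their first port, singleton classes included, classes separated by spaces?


Reachability decides: close wires over w2-identified ports.
composing w1 on (y2, y3), with out.j its own outer ports: {out.1} {out.2, out.3, y2.1, y2.2} {y2.3} {y3.1, y3.2, y3.3}
composing w2 on (y1, y2, y3), with out.j its own outer ports: {out.1} {out.2, out.3, y1.2, y1.3} {y1.1} {y2.1, y2.2} {y2.3} {y3.1, y3.2, y3.3}

{out.1} {out.2, out.3, y1.2, y1.3} {y1.1} {y2.1, y2.2} {y2.3} {y3.1, y3.2, y3.3}


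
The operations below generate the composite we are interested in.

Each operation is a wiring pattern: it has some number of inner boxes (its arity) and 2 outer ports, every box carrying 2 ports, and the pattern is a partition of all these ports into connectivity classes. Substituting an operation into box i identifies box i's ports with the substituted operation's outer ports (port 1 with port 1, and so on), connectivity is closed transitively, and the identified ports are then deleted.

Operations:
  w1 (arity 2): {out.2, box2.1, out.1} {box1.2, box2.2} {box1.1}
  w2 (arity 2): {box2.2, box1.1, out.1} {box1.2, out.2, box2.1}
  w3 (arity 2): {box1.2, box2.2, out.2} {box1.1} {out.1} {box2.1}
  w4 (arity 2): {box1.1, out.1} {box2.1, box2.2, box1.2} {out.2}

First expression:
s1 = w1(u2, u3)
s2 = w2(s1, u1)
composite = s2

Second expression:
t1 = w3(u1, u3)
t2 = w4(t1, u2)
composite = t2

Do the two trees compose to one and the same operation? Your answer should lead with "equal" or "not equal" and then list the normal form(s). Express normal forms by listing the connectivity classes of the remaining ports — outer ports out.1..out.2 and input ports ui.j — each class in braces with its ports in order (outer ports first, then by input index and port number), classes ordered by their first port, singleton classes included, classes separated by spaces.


In normal form, the first expression is {out.1, out.2, u1.1, u1.2, u3.1} {u2.1} {u2.2, u3.2}
In normal form, the second expression is {out.1} {out.2} {u1.1} {u1.2, u2.1, u2.2, u3.2} {u3.1}
They disagree, so not equal.

not equal: they reduce to {out.1, out.2, u1.1, u1.2, u3.1} {u2.1} {u2.2, u3.2} and {out.1} {out.2} {u1.1} {u1.2, u2.1, u2.2, u3.2} {u3.1}


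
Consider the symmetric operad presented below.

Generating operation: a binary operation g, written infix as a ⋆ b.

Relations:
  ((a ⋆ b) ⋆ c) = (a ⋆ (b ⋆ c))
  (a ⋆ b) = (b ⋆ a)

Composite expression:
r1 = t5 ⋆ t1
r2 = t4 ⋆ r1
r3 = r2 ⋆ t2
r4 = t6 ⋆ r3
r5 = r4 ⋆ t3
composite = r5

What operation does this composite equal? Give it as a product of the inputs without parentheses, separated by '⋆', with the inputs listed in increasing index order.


t1 ⋆ t2 ⋆ t3 ⋆ t4 ⋆ t5 ⋆ t6

With g associative and commutative, the t-input set is all that matters.
(t5 ⋆ t1) linearizes to t5 ⋆ t1
(t4 ⋆ (t5 ⋆ t1)) linearizes to t4 ⋆ t5 ⋆ t1
((t4 ⋆ (t5 ⋆ t1)) ⋆ t2) linearizes to t4 ⋆ t5 ⋆ t1 ⋆ t2
(t6 ⋆ ((t4 ⋆ (t5 ⋆ t1)) ⋆ t2)) linearizes to t6 ⋆ t4 ⋆ t5 ⋆ t1 ⋆ t2
((t6 ⋆ ((t4 ⋆ (t5 ⋆ t1)) ⋆ t2)) ⋆ t3) linearizes to t6 ⋆ t4 ⋆ t5 ⋆ t1 ⋆ t2 ⋆ t3
putting the inputs in ascending order: t1 ⋆ t2 ⋆ t3 ⋆ t4 ⋆ t5 ⋆ t6


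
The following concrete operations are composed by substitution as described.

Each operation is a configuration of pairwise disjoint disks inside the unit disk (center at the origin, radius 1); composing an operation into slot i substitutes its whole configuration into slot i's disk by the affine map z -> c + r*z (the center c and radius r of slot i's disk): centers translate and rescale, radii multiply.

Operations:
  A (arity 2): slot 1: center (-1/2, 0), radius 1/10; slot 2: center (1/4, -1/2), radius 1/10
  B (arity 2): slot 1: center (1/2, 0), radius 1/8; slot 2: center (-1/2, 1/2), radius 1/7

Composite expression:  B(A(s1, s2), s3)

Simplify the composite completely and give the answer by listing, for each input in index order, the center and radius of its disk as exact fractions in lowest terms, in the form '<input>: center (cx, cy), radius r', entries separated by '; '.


s1: center (7/16, 0), radius 1/80; s2: center (17/32, -1/16), radius 1/80; s3: center (-1/2, 1/2), radius 1/7

Follow each s-input down from B: c' goes to c + r*c', radius to r*r'.
for s1, the 2-step affine chain lands on center (7/16, 0), radius 1/80
for s2, the 2-step affine chain lands on center (17/32, -1/16), radius 1/80
for s3, the 1-step affine chain lands on center (-1/2, 1/2), radius 1/7


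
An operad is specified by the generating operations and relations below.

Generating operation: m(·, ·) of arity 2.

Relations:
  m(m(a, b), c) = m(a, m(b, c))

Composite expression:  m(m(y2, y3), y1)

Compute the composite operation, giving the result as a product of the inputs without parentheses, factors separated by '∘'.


All parenthesizations of m agree; list the y-inputs left to right.
m(y2, y3) linearizes to y2 ∘ y3
m(m(y2, y3), y1) linearizes to y2 ∘ y3 ∘ y1

y2 ∘ y3 ∘ y1


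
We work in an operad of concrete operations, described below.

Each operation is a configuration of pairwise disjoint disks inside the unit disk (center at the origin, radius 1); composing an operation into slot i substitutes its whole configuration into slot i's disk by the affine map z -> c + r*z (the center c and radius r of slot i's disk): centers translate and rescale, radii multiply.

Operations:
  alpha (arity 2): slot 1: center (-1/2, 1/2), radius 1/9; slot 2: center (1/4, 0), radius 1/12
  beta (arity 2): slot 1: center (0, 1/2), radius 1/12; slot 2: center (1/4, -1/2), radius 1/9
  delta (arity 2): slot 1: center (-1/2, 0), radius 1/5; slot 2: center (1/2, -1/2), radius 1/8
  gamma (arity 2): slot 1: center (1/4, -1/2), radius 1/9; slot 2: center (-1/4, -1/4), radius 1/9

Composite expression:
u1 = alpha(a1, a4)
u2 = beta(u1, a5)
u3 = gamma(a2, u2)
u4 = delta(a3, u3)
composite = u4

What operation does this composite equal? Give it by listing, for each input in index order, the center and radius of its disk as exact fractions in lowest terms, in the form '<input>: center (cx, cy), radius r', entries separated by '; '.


a1: center (809/1728, -905/1728), radius 1/7776; a2: center (17/32, -9/16), radius 1/72; a3: center (-1/2, 0), radius 1/5; a4: center (1621/3456, -151/288), radius 1/10368; a5: center (17/36, -155/288), radius 1/648

Only the slot chain above each a matters under delta; compose those maps.
input a3: applying the 1 nested substitution gives center (-1/2, 0), radius 1/5
input a2: applying the 2 nested substitutions gives center (17/32, -9/16), radius 1/72
input a1: applying the 4 nested substitutions gives center (809/1728, -905/1728), radius 1/7776
input a4: applying the 4 nested substitutions gives center (1621/3456, -151/288), radius 1/10368
input a5: applying the 3 nested substitutions gives center (17/36, -155/288), radius 1/648


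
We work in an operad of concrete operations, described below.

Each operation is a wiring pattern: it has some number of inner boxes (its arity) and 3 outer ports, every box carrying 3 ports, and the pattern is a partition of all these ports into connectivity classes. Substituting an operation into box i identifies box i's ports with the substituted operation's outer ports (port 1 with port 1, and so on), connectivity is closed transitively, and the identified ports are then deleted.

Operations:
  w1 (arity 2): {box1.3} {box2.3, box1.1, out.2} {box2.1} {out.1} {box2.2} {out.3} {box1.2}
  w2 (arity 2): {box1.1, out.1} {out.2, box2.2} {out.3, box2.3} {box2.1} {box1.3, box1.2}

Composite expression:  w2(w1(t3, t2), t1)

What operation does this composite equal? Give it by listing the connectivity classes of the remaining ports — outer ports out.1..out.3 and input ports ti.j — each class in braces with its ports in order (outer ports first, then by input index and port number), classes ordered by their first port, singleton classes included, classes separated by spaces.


{out.1} {out.2, t1.2} {out.3, t1.3} {t1.1} {t2.1} {t2.2} {t2.3, t3.1} {t3.2} {t3.3}


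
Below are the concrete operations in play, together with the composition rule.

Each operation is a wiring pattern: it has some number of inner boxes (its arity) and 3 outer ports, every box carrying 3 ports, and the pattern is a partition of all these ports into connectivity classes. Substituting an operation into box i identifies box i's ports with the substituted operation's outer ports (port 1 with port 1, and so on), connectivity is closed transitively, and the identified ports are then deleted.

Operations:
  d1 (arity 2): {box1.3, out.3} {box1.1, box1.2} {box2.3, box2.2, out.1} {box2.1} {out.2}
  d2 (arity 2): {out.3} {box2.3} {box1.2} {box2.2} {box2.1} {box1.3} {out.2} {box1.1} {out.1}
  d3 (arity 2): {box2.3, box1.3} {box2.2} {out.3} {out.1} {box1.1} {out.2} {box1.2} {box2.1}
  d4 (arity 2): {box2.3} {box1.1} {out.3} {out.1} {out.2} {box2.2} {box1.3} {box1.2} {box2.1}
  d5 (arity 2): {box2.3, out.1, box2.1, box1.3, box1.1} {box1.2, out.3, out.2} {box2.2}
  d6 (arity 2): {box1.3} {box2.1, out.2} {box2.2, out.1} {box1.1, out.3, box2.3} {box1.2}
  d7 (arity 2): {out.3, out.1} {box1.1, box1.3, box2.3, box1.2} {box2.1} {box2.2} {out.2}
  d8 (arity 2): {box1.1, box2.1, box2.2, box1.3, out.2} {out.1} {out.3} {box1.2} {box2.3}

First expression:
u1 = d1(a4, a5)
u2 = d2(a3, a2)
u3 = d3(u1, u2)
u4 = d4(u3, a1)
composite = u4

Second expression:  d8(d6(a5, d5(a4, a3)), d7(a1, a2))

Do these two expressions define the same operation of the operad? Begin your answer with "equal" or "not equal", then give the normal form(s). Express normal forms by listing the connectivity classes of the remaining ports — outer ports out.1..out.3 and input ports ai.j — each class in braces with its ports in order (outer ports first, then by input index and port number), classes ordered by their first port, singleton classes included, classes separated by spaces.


The first expression, normalized: {out.1} {out.2} {out.3} {a1.1} {a1.2} {a1.3} {a2.1} {a2.2} {a2.3} {a3.1} {a3.2} {a3.3} {a4.1, a4.2} {a4.3} {a5.1} {a5.2, a5.3}
The second expression, normalized: {out.1} {out.2, a4.2, a5.1} {out.3} {a1.1, a1.2, a1.3, a2.3} {a2.1} {a2.2} {a3.1, a3.3, a4.1, a4.3} {a3.2} {a5.2} {a5.3}
They disagree, so not equal.

not equal; the first gives {out.1} {out.2} {out.3} {a1.1} {a1.2} {a1.3} {a2.1} {a2.2} {a2.3} {a3.1} {a3.2} {a3.3} {a4.1, a4.2} {a4.3} {a5.1} {a5.2, a5.3} and the second {out.1} {out.2, a4.2, a5.1} {out.3} {a1.1, a1.2, a1.3, a2.3} {a2.1} {a2.2} {a3.1, a3.3, a4.1, a4.3} {a3.2} {a5.2} {a5.3}


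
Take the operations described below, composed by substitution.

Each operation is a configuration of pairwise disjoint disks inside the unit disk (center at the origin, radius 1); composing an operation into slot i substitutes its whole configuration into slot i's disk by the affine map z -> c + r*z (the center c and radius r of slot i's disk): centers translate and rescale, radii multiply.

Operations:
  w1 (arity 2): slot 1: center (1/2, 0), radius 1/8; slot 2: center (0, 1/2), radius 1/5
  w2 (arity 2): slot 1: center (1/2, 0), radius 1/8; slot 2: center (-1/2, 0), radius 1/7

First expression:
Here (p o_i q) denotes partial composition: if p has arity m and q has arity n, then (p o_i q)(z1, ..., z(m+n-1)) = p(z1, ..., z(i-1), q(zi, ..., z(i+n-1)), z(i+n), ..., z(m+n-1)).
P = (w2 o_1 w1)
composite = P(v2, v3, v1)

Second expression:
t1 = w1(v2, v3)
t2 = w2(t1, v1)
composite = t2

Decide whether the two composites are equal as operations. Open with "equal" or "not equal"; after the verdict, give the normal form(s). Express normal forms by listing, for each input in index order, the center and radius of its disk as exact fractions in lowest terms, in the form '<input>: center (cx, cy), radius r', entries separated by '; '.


The first composite normalizes to v1: center (-1/2, 0), radius 1/7; v2: center (9/16, 0), radius 1/64; v3: center (1/2, 1/16), radius 1/40
The second composite normalizes to v1: center (-1/2, 0), radius 1/7; v2: center (9/16, 0), radius 1/64; v3: center (1/2, 1/16), radius 1/40
Same normal form: equal.

equal; both compose to v1: center (-1/2, 0), radius 1/7; v2: center (9/16, 0), radius 1/64; v3: center (1/2, 1/16), radius 1/40


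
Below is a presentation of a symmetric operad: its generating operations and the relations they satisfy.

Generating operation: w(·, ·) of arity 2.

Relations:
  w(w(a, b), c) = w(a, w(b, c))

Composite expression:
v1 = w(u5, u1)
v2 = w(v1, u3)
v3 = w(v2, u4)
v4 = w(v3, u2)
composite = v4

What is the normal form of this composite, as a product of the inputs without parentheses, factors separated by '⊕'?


u5 ⊕ u1 ⊕ u3 ⊕ u4 ⊕ u2

Associativity of w dissolves the nesting; only the u-input order survives.
w(u5, u1) linearizes to u5 ⊕ u1
w(w(u5, u1), u3) linearizes to u5 ⊕ u1 ⊕ u3
w(w(w(u5, u1), u3), u4) linearizes to u5 ⊕ u1 ⊕ u3 ⊕ u4
w(w(w(w(u5, u1), u3), u4), u2) linearizes to u5 ⊕ u1 ⊕ u3 ⊕ u4 ⊕ u2


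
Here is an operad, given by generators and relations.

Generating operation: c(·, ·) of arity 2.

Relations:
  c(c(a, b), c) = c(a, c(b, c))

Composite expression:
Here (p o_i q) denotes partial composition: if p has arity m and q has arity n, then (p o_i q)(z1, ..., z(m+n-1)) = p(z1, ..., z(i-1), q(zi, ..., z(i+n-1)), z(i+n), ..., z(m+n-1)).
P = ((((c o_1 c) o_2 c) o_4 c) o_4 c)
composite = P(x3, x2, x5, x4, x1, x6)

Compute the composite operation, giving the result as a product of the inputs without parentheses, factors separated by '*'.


x3 * x2 * x5 * x4 * x1 * x6

The c-tree's shape is irrelevant; the x-reading-order decides.
c(x2, x5) collapses to x2 * x5
c(x3, c(x2, x5)) collapses to x3 * x2 * x5
c(x4, x1) collapses to x4 * x1
c(c(x4, x1), x6) collapses to x4 * x1 * x6
c(c(x3, c(x2, x5)), c(c(x4, x1), x6)) collapses to x3 * x2 * x5 * x4 * x1 * x6


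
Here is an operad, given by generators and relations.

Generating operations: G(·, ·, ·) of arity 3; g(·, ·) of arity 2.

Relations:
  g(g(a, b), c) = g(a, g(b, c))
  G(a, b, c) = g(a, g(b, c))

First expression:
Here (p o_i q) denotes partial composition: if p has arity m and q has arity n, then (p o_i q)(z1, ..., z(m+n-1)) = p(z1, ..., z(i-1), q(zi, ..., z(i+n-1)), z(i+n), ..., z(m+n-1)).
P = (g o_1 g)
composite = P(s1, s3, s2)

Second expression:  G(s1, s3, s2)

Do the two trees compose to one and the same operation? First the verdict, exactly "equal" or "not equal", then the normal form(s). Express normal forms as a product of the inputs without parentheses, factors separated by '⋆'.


equal: each reduces to s1 ⋆ s3 ⋆ s2

Reducing the first expression gives s1 ⋆ s3 ⋆ s2
Reducing the second expression gives s1 ⋆ s3 ⋆ s2
One common form — equal.


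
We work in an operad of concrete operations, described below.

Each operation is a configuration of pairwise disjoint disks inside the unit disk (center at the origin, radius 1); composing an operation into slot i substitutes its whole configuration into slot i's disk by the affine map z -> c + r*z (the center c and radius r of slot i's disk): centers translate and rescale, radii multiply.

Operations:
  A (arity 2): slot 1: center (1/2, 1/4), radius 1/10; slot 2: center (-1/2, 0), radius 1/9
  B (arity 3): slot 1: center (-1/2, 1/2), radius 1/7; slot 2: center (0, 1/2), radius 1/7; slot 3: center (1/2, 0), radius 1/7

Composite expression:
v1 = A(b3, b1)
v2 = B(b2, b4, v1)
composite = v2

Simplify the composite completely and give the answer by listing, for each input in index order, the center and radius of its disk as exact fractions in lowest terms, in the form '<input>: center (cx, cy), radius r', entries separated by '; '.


b1: center (3/7, 0), radius 1/63; b2: center (-1/2, 1/2), radius 1/7; b3: center (4/7, 1/28), radius 1/70; b4: center (0, 1/2), radius 1/7

Follow each b-input down from B: c' goes to c + r*c', radius to r*r'.
for b2, the 1-step affine chain lands on center (-1/2, 1/2), radius 1/7
for b4, the 1-step affine chain lands on center (0, 1/2), radius 1/7
for b3, the 2-step affine chain lands on center (4/7, 1/28), radius 1/70
for b1, the 2-step affine chain lands on center (3/7, 0), radius 1/63


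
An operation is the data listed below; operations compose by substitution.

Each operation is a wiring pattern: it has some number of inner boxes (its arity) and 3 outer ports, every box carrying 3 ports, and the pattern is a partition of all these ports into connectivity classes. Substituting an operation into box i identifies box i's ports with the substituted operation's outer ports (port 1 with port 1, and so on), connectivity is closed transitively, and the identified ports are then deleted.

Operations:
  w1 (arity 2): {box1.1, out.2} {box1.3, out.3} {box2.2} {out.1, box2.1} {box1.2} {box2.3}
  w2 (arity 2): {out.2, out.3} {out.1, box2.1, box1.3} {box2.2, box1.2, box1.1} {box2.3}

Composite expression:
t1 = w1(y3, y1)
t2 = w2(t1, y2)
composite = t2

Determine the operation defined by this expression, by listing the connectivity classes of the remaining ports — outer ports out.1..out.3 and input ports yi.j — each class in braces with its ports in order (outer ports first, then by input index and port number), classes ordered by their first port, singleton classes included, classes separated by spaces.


Reachability decides: close wires over w2-identified ports.
the subtree at w1 composes to {out.1, y1.1} {out.2, y3.1} {out.3, y3.3} {y1.2} {y1.3} {y3.2} on (y3, y1); out.j = own outer ports
the subtree at w2 composes to {out.1, y2.1, y3.3} {out.2, out.3} {y1.1, y2.2, y3.1} {y1.2} {y1.3} {y2.3} {y3.2} on (y3, y1, y2); out.j = own outer ports

{out.1, y2.1, y3.3} {out.2, out.3} {y1.1, y2.2, y3.1} {y1.2} {y1.3} {y2.3} {y3.2}


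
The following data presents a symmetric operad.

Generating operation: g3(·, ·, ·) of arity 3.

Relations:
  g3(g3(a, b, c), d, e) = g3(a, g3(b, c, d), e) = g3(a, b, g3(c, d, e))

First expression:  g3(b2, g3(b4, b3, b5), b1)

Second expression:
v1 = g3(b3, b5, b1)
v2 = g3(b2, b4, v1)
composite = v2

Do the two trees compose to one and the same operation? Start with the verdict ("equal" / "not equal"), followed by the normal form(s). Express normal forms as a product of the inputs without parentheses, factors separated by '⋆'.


The first expression, normalized: b2 ⋆ b4 ⋆ b3 ⋆ b5 ⋆ b1
The second expression, normalized: b2 ⋆ b4 ⋆ b3 ⋆ b5 ⋆ b1
Identical normal forms: equal.

equal; both compose to b2 ⋆ b4 ⋆ b3 ⋆ b5 ⋆ b1


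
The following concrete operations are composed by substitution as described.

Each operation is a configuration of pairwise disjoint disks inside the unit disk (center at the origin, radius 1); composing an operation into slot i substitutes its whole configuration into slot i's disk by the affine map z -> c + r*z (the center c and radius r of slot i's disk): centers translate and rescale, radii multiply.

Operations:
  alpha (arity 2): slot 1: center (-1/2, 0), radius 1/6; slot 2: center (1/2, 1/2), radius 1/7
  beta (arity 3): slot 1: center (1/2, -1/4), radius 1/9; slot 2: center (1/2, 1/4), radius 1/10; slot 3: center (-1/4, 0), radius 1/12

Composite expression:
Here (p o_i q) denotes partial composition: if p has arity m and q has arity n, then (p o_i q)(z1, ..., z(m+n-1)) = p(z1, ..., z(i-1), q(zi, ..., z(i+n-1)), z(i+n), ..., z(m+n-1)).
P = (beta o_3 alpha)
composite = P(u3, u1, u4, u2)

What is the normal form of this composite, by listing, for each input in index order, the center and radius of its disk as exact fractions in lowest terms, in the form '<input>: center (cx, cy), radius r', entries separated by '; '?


u1: center (1/2, 1/4), radius 1/10; u2: center (-5/24, 1/24), radius 1/84; u3: center (1/2, -1/4), radius 1/9; u4: center (-7/24, 0), radius 1/72


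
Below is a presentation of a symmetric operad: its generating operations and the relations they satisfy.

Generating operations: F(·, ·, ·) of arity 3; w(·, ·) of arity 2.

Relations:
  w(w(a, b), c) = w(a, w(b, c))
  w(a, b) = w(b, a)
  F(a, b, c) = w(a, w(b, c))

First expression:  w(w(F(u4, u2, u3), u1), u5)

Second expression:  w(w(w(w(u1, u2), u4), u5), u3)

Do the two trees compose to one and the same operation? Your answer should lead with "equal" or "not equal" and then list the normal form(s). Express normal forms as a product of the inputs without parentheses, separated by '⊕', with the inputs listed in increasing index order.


equal; both compose to u1 ⊕ u2 ⊕ u3 ⊕ u4 ⊕ u5

The first expression reduces to u1 ⊕ u2 ⊕ u3 ⊕ u4 ⊕ u5
The second expression reduces to u1 ⊕ u2 ⊕ u3 ⊕ u4 ⊕ u5
Identical normal forms: equal.


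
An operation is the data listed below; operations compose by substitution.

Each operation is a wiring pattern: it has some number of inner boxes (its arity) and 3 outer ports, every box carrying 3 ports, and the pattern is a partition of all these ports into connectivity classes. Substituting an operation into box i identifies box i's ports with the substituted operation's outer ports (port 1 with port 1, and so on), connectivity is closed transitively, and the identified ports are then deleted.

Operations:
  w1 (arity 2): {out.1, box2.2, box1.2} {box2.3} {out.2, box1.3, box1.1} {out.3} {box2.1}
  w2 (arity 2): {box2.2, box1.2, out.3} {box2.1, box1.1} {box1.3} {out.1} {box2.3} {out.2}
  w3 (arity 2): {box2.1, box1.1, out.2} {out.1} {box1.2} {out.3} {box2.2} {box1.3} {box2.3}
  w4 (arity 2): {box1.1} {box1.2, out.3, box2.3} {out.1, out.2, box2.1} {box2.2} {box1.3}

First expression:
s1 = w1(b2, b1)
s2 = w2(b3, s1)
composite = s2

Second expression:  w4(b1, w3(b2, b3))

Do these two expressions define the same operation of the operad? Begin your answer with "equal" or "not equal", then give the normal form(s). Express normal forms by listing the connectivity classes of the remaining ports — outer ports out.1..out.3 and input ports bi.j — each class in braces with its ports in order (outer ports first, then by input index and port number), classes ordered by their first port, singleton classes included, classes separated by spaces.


not equal; the first gives {out.1} {out.2} {out.3, b2.1, b2.3, b3.2} {b1.1} {b1.2, b2.2, b3.1} {b1.3} {b3.3} and the second {out.1, out.2} {out.3, b1.2} {b1.1} {b1.3} {b2.1, b3.1} {b2.2} {b2.3} {b3.2} {b3.3}

In normal form, the first expression is {out.1} {out.2} {out.3, b2.1, b2.3, b3.2} {b1.1} {b1.2, b2.2, b3.1} {b1.3} {b3.3}
In normal form, the second expression is {out.1, out.2} {out.3, b1.2} {b1.1} {b1.3} {b2.1, b3.1} {b2.2} {b2.3} {b3.2} {b3.3}
No match — not equal.
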